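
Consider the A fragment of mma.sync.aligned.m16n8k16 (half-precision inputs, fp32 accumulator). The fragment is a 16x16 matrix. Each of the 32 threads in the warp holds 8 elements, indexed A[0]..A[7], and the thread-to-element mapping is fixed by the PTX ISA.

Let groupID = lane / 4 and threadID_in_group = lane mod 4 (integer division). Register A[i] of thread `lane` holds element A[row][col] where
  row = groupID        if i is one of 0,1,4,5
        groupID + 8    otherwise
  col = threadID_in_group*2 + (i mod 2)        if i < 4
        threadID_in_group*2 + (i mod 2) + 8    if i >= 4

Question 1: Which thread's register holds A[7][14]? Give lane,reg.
31,4

r=7⇒gr=7,Rb=0  c=14⇒Cb=1,th=3,odd=0
L=7*4+3=31  i=1*4+0*2+0=4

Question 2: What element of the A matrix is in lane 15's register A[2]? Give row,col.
11,6

L=15->gid=15>>2=3, tid=15&3=3
[2]->row 3+8=11  col 3·2+0+0=6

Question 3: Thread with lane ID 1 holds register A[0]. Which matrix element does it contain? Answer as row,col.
lane 1->1/4=0, 1 mod 4=1
i=0  r:0+0->0  c:2·1+0+0->2

0,2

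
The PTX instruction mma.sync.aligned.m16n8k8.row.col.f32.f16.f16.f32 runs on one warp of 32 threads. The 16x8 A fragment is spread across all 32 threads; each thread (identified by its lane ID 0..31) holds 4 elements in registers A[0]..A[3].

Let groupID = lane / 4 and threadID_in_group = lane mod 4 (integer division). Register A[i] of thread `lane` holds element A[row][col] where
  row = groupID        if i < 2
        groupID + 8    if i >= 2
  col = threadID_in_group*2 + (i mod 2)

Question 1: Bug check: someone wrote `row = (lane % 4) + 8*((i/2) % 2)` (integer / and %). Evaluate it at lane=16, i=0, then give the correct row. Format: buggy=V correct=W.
buggy=0 correct=4

`(lane % 4) + 8*((i/2) % 2)`[16,0]→0
lane 16: G=4 (16/4), T=0 (16%4)
i=0: r=4+0=4, c=0*2+0=0
row: 0 vs 4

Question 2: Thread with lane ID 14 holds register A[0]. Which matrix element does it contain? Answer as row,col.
lane 14: gid=3 (14/4), tid=2 (14%4)
i=0: r=3+0=3, c=2*2+0=4

3,4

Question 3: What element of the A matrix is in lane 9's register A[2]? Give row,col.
L=9=>grp=9>>2=2, tig=9&3=1
[2]=>row 2+8=10  col 1·2+0=2

10,2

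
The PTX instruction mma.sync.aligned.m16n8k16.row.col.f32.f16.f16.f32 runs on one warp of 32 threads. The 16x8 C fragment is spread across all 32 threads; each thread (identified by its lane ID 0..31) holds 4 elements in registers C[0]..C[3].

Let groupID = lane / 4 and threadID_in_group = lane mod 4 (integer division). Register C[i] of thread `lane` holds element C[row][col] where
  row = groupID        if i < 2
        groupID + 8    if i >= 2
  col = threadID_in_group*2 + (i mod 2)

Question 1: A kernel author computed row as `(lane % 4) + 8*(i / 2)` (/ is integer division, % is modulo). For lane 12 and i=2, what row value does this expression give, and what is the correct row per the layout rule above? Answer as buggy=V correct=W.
`(lane % 4) + 8*(i / 2)`[12,2]->8
lane 12: gid=3 (12/4), tid=0 (12%4)
i=2: r=3+8=11, c=0*2+0=0
row: 8 vs 11

buggy=8 correct=11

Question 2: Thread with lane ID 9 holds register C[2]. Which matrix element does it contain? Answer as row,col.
9: g=2,t=1
[2] (2+8,1*2+0) = (10,2)

10,2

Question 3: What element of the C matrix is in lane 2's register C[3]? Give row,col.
8,5

2: gr=0,th=2
[3] (0+8,2*2+1) = (8,5)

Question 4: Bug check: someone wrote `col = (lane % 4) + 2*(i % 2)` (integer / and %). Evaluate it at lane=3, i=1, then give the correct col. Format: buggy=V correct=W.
buggy=5 correct=7

`(lane % 4) + 2*(i % 2)`[3,1]->5
3: g=0,t=3
[1] (0+0,3*2+1) = (0,7)
col: 5 vs 7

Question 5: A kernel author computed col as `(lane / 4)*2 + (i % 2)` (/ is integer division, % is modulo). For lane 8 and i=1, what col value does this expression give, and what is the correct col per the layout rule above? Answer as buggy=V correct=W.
`(lane / 4)*2 + (i % 2)`[8,1]⇒5
lane 8: gr=2 (8/4), th=0 (8%4)
i=1: r=2+0=2, c=0*2+1=1
col: 5 vs 1

buggy=5 correct=1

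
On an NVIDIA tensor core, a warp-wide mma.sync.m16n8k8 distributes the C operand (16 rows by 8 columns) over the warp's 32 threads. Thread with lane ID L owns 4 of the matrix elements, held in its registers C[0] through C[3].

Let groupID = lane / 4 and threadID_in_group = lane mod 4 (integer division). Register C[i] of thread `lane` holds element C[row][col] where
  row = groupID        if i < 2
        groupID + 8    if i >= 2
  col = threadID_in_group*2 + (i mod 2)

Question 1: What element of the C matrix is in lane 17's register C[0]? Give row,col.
L=17->gid=17>>2=4, tid=17&3=1
[0]->row 4+0=4  col 1·2+0=2

4,2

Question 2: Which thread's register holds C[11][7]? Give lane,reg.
15,3

r=11->g=3,rb=1  c=7->t=3,b0=1
L=3*4+3=15  i=1*2+1=3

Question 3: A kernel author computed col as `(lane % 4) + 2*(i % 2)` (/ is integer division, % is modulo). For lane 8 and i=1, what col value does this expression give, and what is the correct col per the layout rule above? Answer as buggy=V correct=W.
`(lane % 4) + 2*(i % 2)`[8,1]→2
lane 8→8/4=2, 8 mod 4=0
i=1  r:2+0→2  c:2·0+1→1
col: 2 vs 1

buggy=2 correct=1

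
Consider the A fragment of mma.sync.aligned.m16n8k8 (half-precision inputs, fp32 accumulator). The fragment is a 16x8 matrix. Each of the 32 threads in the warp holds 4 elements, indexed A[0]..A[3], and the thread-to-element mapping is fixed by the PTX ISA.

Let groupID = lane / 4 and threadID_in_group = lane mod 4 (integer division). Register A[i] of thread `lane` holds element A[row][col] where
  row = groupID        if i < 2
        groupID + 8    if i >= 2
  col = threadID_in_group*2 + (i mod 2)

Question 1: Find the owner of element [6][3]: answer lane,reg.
25,1

r=6→G=6,rhi=0  c=3→T=1,p=1
L=6*4+1=25  i=0*2+1=1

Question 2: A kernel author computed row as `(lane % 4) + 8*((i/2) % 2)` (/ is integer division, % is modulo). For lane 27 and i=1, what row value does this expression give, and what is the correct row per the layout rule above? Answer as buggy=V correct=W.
buggy=3 correct=6

`(lane % 4) + 8*((i/2) % 2)`[27,1]=>3
lane 27=>27/4=6, 27 mod 4=3
i=1  r:6+0=>6  c:2·3+1=>7
row: 3 vs 6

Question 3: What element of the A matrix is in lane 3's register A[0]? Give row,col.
0,6

lane 3->3/4=0, 3 mod 4=3
i=0  r:0+0->0  c:2·3+0->6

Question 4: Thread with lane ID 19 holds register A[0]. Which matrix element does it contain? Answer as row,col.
lane 19->19/4=4, 19 mod 4=3
i=0  r:4+0->4  c:2·3+0->6

4,6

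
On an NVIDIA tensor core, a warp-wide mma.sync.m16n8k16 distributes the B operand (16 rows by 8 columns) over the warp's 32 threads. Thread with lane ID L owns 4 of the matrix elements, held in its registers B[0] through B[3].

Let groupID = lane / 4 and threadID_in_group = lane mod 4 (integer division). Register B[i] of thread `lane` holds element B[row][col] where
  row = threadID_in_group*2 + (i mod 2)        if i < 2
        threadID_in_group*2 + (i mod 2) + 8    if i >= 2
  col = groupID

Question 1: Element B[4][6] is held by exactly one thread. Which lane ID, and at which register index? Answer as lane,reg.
c: 6->gid=6  r: 4->r8=0,tid=2,i&1=0
L=6*4+2=26  i=0*2+0=0

26,0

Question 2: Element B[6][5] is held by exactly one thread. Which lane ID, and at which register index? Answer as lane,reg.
23,0

c=5⇒gr=5  r=6⇒Rb=0,th=3,odd=0
L=5*4+3=23  i=0*2+0=0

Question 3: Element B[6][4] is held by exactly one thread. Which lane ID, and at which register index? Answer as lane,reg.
19,0

c=4⇒gr=4  r=6⇒Rb=0,th=3,odd=0
L=4*4+3=19  i=0*2+0=0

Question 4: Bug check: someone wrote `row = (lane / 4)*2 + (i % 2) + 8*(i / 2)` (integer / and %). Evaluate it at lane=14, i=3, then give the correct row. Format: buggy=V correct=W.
`(lane / 4)*2 + (i % 2) + 8*(i / 2)`[14,3]=>15
14: grp=3,tig=2
[3] (2*2+1+8,3) = (13,3)
row: 15 vs 13

buggy=15 correct=13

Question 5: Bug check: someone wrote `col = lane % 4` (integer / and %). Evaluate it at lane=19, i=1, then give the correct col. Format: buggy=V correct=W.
`lane % 4`[19,1]⇒3
lane 19: gr=4 (19/4), th=3 (19%4)
i=1: r=3*2+1+0=7, c=gr=4
col: 3 vs 4

buggy=3 correct=4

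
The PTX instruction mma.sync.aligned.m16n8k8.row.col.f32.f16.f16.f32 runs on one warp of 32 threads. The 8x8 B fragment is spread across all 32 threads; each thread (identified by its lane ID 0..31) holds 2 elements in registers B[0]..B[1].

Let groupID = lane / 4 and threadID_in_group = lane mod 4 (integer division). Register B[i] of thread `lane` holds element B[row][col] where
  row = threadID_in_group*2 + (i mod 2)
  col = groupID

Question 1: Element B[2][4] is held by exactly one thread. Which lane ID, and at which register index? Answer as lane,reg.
c=4->g=4  r=2->t=1,b0=0
L=4*4+1=17  i=0=0

17,0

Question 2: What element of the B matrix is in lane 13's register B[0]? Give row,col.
lane 13→13/4=3, 13 mod 4=1
i=0  r:2·1+0→2  c:3

2,3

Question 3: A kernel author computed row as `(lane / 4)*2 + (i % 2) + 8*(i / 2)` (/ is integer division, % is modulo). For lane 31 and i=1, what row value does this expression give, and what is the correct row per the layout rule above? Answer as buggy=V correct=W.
`(lane / 4)*2 + (i % 2) + 8*(i / 2)`[31,1]->15
L=31->gid=31>>2=7, tid=31&3=3
[1]->row 3·2+1=7  col gid=7
row: 15 vs 7

buggy=15 correct=7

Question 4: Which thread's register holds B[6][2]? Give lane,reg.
c: 2->gid=2  r: 6->tid=3,i&1=0
L=2*4+3=11  i=0=0

11,0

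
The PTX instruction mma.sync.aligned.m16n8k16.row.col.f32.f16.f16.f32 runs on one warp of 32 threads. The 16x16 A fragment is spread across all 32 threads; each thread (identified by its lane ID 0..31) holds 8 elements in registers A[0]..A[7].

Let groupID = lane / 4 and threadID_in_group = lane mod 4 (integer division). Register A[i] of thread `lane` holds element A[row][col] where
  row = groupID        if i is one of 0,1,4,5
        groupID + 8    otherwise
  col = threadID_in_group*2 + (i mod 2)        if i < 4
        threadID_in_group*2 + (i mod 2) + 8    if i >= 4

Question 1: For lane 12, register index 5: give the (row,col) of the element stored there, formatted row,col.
3,9

lane 12: gid=3 (12/4), tid=0 (12%4)
i=5: r=3+0=3, c=0*2+1+8=9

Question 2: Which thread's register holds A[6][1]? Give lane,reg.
24,1

r=6⇒gr=6,Rb=0  c=1⇒Cb=0,th=0,odd=1
L=6*4+0=24  i=0*4+0*2+1=1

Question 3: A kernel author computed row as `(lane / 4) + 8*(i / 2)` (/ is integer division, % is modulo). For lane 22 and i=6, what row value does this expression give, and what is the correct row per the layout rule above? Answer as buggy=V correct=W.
`(lane / 4) + 8*(i / 2)`[22,6]->29
22: gid=5,tid=2
[6] (5+8,2*2+0+8) = (13,12)
row: 29 vs 13

buggy=29 correct=13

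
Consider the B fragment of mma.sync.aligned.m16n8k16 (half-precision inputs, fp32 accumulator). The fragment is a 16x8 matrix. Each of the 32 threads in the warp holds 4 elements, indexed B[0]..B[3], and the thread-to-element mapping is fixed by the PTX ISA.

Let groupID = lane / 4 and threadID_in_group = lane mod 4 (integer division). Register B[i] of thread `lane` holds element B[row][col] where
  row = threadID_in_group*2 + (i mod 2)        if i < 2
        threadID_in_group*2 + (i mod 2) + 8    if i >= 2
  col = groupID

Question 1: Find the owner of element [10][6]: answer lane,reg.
25,2

c:6=>grp=6  r:10=>rB=1,tig=1,lo=0
L=6*4+1=25  i=1*2+0=2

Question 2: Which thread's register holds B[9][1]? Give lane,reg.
4,3

c: 1->gid=1  r: 9->r8=1,tid=0,i&1=1
L=1*4+0=4  i=1*2+1=3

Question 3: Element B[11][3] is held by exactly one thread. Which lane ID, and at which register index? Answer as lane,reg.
13,3

c=3→G=3  r=11→rhi=1,T=1,p=1
L=3*4+1=13  i=1*2+1=3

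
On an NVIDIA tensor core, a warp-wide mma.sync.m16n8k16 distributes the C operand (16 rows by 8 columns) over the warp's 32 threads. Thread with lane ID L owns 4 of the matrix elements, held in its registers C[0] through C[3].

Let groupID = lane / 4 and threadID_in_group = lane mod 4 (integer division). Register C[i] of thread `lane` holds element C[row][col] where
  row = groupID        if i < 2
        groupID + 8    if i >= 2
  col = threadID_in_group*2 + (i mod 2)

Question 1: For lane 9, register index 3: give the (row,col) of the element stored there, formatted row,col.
10,3

L=9→G=9>>2=2, T=9&3=1
[3]→row 2+8=10  col 1·2+1=3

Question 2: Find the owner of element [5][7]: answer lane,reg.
23,1

r:5=>grp=5,rB=0  c:7=>tig=3,lo=1
L=5*4+3=23  i=0*2+1=1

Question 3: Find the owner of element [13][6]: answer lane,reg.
r: 13->gid=5,r8=1  c: 6->tid=3,i&1=0
L=5*4+3=23  i=1*2+0=2

23,2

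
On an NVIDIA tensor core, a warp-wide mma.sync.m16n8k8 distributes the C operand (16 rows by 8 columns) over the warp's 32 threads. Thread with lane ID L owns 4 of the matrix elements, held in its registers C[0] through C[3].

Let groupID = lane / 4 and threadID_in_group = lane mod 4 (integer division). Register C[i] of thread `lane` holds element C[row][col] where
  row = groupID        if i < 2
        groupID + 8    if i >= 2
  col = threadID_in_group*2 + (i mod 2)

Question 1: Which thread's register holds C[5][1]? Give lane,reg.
20,1

r:5=>grp=5,rB=0  c:1=>tig=0,lo=1
L=5*4+0=20  i=0*2+1=1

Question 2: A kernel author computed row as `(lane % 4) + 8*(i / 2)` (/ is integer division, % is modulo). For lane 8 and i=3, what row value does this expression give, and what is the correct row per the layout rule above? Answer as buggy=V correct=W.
`(lane % 4) + 8*(i / 2)`[8,3]->8
8: gid=2,tid=0
[3] (2+8,0*2+1) = (10,1)
row: 8 vs 10

buggy=8 correct=10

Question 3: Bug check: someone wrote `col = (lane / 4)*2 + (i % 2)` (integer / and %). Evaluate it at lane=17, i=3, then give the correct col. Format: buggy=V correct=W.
`(lane / 4)*2 + (i % 2)`[17,3]->9
lane 17->17/4=4, 17 mod 4=1
i=3  r:4+8->12  c:2·1+1->3
col: 9 vs 3

buggy=9 correct=3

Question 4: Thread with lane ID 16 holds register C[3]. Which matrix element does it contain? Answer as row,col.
12,1

lane 16: g=4 (16/4), t=0 (16%4)
i=3: r=4+8=12, c=0*2+1=1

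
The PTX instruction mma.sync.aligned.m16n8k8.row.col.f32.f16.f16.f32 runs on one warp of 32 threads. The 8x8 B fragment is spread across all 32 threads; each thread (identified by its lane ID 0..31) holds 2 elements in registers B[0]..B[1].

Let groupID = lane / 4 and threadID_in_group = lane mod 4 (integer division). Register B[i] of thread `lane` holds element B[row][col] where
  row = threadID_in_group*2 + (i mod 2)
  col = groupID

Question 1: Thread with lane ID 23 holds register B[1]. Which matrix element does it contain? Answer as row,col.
7,5

L=23->gid=23>>2=5, tid=23&3=3
[1]->row 3·2+1=7  col gid=5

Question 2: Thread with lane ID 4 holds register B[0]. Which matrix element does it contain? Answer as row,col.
0,1

lane 4: grp=1 (4/4), tig=0 (4%4)
i=0: r=0*2+0=0, c=grp=1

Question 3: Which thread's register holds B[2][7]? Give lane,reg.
29,0

c=7⇒gr=7  r=2⇒th=1,odd=0
L=7*4+1=29  i=0=0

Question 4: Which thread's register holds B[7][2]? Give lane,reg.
11,1

c:2=>grp=2  r:7=>tig=3,lo=1
L=2*4+3=11  i=1=1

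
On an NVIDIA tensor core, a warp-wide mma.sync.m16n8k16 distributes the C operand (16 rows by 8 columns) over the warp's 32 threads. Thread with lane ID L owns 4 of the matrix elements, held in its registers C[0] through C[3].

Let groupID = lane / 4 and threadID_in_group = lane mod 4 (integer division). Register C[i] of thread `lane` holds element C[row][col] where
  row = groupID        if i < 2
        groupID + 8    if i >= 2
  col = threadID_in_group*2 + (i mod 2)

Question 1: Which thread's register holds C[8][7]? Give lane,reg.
3,3

r:8=>grp=0,rB=1  c:7=>tig=3,lo=1
L=0*4+3=3  i=1*2+1=3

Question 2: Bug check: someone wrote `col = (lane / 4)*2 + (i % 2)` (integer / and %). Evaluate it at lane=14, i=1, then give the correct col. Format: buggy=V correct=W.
`(lane / 4)*2 + (i % 2)`[14,1]=>7
lane 14=>14/4=3, 14 mod 4=2
i=1  r:3+0=>3  c:2·2+1=>5
col: 7 vs 5

buggy=7 correct=5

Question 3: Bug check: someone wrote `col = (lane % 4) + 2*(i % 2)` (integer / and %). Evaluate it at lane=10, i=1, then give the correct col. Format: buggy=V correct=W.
buggy=4 correct=5

`(lane % 4) + 2*(i % 2)`[10,1]=>4
L=10=>grp=10>>2=2, tig=10&3=2
[1]=>row 2+0=2  col 2·2+1=5
col: 4 vs 5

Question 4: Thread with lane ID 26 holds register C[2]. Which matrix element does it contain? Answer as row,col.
14,4

26: gr=6,th=2
[2] (6+8,2*2+0) = (14,4)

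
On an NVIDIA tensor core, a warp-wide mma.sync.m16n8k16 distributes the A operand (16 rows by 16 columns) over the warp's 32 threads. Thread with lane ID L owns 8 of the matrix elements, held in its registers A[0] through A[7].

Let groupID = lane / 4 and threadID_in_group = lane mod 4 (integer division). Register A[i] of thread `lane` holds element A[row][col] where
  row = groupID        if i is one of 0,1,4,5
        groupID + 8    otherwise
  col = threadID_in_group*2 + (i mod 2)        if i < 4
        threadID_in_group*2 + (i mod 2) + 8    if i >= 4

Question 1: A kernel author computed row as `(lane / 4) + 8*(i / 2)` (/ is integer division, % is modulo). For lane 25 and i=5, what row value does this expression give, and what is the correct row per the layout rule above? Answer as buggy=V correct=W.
`(lane / 4) + 8*(i / 2)`[25,5]->22
25: gid=6,tid=1
[5] (6+0,1*2+1+8) = (6,11)
row: 22 vs 6

buggy=22 correct=6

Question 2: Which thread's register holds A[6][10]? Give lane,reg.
r=6→G=6,rhi=0  c=10→chi=1,T=1,p=0
L=6*4+1=25  i=1*4+0*2+0=4

25,4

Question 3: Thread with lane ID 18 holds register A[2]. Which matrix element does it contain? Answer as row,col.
lane 18=>18/4=4, 18 mod 4=2
i=2  r:4+8=>12  c:2·2+0+0=>4

12,4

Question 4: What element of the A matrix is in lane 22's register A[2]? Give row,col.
13,4

22: G=5,T=2
[2] (5+8,2*2+0+0) = (13,4)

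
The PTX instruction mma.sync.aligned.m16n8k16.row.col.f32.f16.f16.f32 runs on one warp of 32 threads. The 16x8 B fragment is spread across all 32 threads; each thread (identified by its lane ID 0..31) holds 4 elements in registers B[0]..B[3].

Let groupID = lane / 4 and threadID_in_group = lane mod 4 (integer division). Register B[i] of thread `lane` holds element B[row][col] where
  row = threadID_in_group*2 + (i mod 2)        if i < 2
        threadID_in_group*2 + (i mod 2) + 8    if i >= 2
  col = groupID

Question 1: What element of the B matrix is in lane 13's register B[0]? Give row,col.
2,3

lane 13=>13/4=3, 13 mod 4=1
i=0  r:2·1+0+0=>2  c:3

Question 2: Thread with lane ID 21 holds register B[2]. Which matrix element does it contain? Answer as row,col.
lane 21: G=5 (21/4), T=1 (21%4)
i=2: r=1*2+0+8=10, c=G=5

10,5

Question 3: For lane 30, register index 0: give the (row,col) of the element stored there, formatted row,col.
lane 30: g=7 (30/4), t=2 (30%4)
i=0: r=2*2+0+0=4, c=g=7

4,7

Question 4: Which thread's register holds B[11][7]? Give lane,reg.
29,3

c=7⇒gr=7  r=11⇒Rb=1,th=1,odd=1
L=7*4+1=29  i=1*2+1=3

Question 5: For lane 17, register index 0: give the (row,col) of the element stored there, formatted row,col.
2,4

L=17->gid=17>>2=4, tid=17&3=1
[0]->row 1·2+0+0=2  col gid=4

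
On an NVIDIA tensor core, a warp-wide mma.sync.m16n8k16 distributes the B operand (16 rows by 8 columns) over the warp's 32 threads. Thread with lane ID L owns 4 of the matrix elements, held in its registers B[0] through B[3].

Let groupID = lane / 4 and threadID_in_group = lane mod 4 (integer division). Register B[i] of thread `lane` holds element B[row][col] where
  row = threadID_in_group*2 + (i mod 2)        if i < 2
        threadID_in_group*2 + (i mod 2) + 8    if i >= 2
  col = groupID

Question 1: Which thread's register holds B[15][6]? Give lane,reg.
27,3

c:6=>grp=6  r:15=>rB=1,tig=3,lo=1
L=6*4+3=27  i=1*2+1=3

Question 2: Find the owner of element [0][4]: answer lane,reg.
16,0

c=4→G=4  r=0→rhi=0,T=0,p=0
L=4*4+0=16  i=0*2+0=0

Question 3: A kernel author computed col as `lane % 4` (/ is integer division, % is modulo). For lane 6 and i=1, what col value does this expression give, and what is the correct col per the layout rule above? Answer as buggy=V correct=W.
buggy=2 correct=1

`lane % 4`[6,1]=>2
lane 6=>6/4=1, 6 mod 4=2
i=1  r:2·2+1+0=>5  c:1
col: 2 vs 1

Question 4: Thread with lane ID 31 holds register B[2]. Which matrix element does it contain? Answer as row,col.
14,7

lane 31→31/4=7, 31 mod 4=3
i=2  r:2·3+0+8→14  c:7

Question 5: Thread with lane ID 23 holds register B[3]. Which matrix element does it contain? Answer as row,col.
15,5

lane 23→23/4=5, 23 mod 4=3
i=3  r:2·3+1+8→15  c:5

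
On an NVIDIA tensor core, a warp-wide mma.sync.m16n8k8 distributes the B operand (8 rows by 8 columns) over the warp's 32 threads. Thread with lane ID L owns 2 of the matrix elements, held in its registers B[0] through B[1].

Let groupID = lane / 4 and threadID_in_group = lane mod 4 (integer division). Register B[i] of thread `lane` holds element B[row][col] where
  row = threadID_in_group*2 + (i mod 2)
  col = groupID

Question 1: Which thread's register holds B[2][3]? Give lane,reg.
c:3=>grp=3  r:2=>tig=1,lo=0
L=3*4+1=13  i=0=0

13,0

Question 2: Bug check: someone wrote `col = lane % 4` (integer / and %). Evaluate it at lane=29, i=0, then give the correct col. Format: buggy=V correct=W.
`lane % 4`[29,0]→1
L=29→G=29>>2=7, T=29&3=1
[0]→row 1·2+0=2  col G=7
col: 1 vs 7

buggy=1 correct=7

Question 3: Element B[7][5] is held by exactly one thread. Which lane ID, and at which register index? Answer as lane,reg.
23,1

c: 5->gid=5  r: 7->tid=3,i&1=1
L=5*4+3=23  i=1=1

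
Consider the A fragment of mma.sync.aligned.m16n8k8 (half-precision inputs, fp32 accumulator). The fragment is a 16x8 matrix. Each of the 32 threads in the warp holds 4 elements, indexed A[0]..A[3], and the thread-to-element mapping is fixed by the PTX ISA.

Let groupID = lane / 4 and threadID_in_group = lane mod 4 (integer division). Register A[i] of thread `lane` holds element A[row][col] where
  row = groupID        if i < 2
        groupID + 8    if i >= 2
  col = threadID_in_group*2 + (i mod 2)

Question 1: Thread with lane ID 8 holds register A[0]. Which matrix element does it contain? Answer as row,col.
2,0

lane 8->8/4=2, 8 mod 4=0
i=0  r:2+0->2  c:2·0+0->0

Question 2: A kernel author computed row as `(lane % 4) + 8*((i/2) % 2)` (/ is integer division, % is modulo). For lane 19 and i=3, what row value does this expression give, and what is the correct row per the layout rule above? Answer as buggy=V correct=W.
buggy=11 correct=12

`(lane % 4) + 8*((i/2) % 2)`[19,3]=>11
lane 19: grp=4 (19/4), tig=3 (19%4)
i=3: r=4+8=12, c=3*2+1=7
row: 11 vs 12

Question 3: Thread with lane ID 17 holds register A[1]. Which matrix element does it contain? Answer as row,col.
4,3

17: g=4,t=1
[1] (4+0,1*2+1) = (4,3)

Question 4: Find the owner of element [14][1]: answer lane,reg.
r=14→G=6,rhi=1  c=1→T=0,p=1
L=6*4+0=24  i=1*2+1=3

24,3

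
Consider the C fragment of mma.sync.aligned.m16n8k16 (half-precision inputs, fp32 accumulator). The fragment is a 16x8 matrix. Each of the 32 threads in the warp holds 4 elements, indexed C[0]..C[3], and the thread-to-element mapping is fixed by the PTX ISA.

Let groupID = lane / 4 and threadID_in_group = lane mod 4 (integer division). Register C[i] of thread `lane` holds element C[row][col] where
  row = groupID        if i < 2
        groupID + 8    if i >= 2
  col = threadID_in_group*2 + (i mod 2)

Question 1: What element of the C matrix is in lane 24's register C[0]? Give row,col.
6,0

24: grp=6,tig=0
[0] (6+0,0*2+0) = (6,0)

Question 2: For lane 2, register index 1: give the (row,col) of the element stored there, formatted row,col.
0,5

lane 2: gr=0 (2/4), th=2 (2%4)
i=1: r=0+0=0, c=2*2+1=5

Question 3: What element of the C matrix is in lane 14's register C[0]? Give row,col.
3,4

lane 14->14/4=3, 14 mod 4=2
i=0  r:3+0->3  c:2·2+0->4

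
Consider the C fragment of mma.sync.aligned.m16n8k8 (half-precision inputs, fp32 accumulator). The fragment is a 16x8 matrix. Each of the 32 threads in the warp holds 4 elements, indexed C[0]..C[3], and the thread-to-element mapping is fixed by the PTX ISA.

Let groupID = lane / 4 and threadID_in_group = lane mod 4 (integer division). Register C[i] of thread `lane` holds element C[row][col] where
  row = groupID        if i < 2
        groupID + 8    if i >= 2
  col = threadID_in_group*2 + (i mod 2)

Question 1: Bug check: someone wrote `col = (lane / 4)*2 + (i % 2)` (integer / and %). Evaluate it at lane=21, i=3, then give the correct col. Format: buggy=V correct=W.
buggy=11 correct=3

`(lane / 4)*2 + (i % 2)`[21,3]⇒11
L=21⇒gr=21>>2=5, th=21&3=1
[3]⇒row 5+8=13  col 1·2+1=3
col: 11 vs 3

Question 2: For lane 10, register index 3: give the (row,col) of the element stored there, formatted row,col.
lane 10: gid=2 (10/4), tid=2 (10%4)
i=3: r=2+8=10, c=2*2+1=5

10,5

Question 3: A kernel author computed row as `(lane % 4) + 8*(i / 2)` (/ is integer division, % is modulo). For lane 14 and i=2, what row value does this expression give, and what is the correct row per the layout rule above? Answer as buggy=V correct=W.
`(lane % 4) + 8*(i / 2)`[14,2]→10
lane 14: G=3 (14/4), T=2 (14%4)
i=2: r=3+8=11, c=2*2+0=4
row: 10 vs 11

buggy=10 correct=11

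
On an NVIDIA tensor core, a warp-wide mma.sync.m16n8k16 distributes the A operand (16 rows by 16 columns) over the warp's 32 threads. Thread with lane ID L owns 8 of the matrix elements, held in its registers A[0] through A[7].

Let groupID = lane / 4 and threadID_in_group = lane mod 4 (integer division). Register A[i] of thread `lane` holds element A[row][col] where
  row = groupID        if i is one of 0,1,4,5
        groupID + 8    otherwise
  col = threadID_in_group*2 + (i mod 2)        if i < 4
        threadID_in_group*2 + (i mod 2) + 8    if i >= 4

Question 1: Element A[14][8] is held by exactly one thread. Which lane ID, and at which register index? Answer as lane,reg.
24,6

r=14⇒gr=6,Rb=1  c=8⇒Cb=1,th=0,odd=0
L=6*4+0=24  i=1*4+1*2+0=6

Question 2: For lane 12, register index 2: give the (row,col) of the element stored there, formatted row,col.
lane 12: gr=3 (12/4), th=0 (12%4)
i=2: r=3+8=11, c=0*2+0+0=0

11,0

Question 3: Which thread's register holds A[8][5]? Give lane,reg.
2,3

r: 8->gid=0,r8=1  c: 5->c8=0,tid=2,i&1=1
L=0*4+2=2  i=0*4+1*2+1=3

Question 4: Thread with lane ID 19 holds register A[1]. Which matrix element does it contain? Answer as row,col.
4,7

19: gr=4,th=3
[1] (4+0,3*2+1+0) = (4,7)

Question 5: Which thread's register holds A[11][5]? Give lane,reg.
14,3

r=11→G=3,rhi=1  c=5→chi=0,T=2,p=1
L=3*4+2=14  i=0*4+1*2+1=3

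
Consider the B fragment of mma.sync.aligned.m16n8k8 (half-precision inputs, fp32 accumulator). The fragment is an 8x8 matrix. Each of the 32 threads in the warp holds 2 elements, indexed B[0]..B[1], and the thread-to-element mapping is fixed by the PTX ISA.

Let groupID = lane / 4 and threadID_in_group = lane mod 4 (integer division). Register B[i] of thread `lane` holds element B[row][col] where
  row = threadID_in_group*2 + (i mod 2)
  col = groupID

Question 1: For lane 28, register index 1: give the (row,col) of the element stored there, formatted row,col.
lane 28: gr=7 (28/4), th=0 (28%4)
i=1: r=0*2+1=1, c=gr=7

1,7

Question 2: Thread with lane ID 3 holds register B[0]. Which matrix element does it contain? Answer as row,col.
3: grp=0,tig=3
[0] (3*2+0,0) = (6,0)

6,0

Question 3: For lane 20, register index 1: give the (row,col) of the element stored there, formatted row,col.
1,5

20: G=5,T=0
[1] (0*2+1,5) = (1,5)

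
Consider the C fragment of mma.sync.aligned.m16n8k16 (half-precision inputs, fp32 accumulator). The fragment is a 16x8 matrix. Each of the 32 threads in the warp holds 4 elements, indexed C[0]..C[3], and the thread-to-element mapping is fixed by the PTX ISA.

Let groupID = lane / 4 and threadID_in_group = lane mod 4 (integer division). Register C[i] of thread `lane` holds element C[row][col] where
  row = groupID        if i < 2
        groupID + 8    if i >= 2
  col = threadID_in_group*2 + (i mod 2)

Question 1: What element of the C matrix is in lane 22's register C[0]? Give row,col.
lane 22: g=5 (22/4), t=2 (22%4)
i=0: r=5+0=5, c=2*2+0=4

5,4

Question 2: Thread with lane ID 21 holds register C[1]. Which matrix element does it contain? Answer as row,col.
5,3

21: g=5,t=1
[1] (5+0,1*2+1) = (5,3)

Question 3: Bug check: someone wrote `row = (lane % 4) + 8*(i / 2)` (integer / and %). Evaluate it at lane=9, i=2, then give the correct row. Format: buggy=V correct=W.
`(lane % 4) + 8*(i / 2)`[9,2]→9
L=9→G=9>>2=2, T=9&3=1
[2]→row 2+8=10  col 1·2+0=2
row: 9 vs 10

buggy=9 correct=10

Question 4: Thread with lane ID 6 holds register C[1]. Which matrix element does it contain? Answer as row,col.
1,5

lane 6: gr=1 (6/4), th=2 (6%4)
i=1: r=1+0=1, c=2*2+1=5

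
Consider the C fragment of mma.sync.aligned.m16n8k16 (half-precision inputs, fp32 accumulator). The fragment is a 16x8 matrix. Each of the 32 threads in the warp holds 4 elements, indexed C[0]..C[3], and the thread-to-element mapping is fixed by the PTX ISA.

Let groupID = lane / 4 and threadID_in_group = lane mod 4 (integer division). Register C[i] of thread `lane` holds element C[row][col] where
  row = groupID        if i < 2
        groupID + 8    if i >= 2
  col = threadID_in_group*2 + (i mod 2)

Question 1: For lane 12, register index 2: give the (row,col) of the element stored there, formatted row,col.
11,0

L=12=>grp=12>>2=3, tig=12&3=0
[2]=>row 3+8=11  col 0·2+0=0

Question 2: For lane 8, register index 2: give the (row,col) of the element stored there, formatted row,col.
10,0

L=8→G=8>>2=2, T=8&3=0
[2]→row 2+8=10  col 0·2+0=0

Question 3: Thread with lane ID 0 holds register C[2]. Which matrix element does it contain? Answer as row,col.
8,0

lane 0: gr=0 (0/4), th=0 (0%4)
i=2: r=0+8=8, c=0*2+0=0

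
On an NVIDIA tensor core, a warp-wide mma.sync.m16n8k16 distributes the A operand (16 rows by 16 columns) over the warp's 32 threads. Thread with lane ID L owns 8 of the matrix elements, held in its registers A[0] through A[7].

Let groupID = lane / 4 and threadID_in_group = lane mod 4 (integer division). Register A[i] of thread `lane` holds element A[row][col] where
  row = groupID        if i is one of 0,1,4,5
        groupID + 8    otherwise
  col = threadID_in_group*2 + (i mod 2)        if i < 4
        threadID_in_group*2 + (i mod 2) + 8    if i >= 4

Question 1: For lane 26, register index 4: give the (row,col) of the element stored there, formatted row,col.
26: G=6,T=2
[4] (6+0,2*2+0+8) = (6,12)

6,12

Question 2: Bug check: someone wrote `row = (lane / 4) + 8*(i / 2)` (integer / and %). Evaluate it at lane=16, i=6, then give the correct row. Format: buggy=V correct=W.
buggy=28 correct=12

`(lane / 4) + 8*(i / 2)`[16,6]⇒28
lane 16⇒16/4=4, 16 mod 4=0
i=6  r:4+8⇒12  c:2·0+0+8⇒8
row: 28 vs 12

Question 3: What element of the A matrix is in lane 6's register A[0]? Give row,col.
1,4

6: g=1,t=2
[0] (1+0,2*2+0+0) = (1,4)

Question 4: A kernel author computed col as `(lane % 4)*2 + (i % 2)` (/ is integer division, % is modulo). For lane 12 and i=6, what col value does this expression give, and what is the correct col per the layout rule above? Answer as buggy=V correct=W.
`(lane % 4)*2 + (i % 2)`[12,6]=>0
lane 12: grp=3 (12/4), tig=0 (12%4)
i=6: r=3+8=11, c=0*2+0+8=8
col: 0 vs 8

buggy=0 correct=8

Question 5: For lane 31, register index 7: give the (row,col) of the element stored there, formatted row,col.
lane 31: grp=7 (31/4), tig=3 (31%4)
i=7: r=7+8=15, c=3*2+1+8=15

15,15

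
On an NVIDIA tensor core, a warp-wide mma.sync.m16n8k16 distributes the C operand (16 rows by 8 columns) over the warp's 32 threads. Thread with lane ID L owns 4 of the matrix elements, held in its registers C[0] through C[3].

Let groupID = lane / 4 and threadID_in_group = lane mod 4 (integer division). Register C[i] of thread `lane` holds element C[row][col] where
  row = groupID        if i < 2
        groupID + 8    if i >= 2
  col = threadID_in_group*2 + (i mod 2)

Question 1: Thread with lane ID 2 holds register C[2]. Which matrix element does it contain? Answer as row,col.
2: g=0,t=2
[2] (0+8,2*2+0) = (8,4)

8,4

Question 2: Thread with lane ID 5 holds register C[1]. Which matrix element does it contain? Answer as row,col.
5: gr=1,th=1
[1] (1+0,1*2+1) = (1,3)

1,3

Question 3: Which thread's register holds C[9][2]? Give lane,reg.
5,2

r:9=>grp=1,rB=1  c:2=>tig=1,lo=0
L=1*4+1=5  i=1*2+0=2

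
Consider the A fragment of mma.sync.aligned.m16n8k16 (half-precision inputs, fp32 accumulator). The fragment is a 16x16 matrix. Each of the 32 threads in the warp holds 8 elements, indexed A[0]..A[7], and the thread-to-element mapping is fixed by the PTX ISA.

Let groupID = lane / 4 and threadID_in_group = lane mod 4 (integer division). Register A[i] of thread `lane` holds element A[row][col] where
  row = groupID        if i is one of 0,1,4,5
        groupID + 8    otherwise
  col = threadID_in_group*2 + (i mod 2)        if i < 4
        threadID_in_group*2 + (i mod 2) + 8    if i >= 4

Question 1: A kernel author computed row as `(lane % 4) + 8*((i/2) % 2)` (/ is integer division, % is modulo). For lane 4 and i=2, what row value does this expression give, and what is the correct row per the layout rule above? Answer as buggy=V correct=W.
`(lane % 4) + 8*((i/2) % 2)`[4,2]->8
lane 4->4/4=1, 4 mod 4=0
i=2  r:1+8->9  c:2·0+0+0->0
row: 8 vs 9

buggy=8 correct=9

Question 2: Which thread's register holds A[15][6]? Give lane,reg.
31,2

r=15⇒gr=7,Rb=1  c=6⇒Cb=0,th=3,odd=0
L=7*4+3=31  i=0*4+1*2+0=2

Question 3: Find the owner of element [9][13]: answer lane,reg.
r=9->g=1,rb=1  c=13->cb=1,t=2,b0=1
L=1*4+2=6  i=1*4+1*2+1=7

6,7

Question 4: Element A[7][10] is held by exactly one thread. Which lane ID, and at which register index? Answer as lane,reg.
r=7→G=7,rhi=0  c=10→chi=1,T=1,p=0
L=7*4+1=29  i=1*4+0*2+0=4

29,4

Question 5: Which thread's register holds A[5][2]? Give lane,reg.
r=5->g=5,rb=0  c=2->cb=0,t=1,b0=0
L=5*4+1=21  i=0*4+0*2+0=0

21,0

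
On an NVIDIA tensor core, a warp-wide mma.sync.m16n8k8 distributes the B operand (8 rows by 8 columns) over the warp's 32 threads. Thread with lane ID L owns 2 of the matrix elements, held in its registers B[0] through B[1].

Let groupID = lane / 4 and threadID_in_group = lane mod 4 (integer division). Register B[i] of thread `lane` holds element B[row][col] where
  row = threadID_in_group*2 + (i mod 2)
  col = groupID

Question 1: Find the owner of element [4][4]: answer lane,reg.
18,0

c=4->g=4  r=4->t=2,b0=0
L=4*4+2=18  i=0=0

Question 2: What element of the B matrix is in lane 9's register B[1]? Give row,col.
lane 9: G=2 (9/4), T=1 (9%4)
i=1: r=1*2+1=3, c=G=2

3,2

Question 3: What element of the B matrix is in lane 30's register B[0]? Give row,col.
lane 30: grp=7 (30/4), tig=2 (30%4)
i=0: r=2*2+0=4, c=grp=7

4,7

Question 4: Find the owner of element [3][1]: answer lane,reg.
5,1

c=1→G=1  r=3→T=1,p=1
L=1*4+1=5  i=1=1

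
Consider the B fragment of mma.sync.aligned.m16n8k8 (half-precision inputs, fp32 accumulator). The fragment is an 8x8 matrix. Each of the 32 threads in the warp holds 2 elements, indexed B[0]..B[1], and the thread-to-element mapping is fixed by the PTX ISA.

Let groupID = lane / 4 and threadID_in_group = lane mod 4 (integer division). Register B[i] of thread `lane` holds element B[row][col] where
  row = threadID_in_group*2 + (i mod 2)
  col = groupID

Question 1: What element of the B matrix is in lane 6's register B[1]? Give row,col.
6: gr=1,th=2
[1] (2*2+1,1) = (5,1)

5,1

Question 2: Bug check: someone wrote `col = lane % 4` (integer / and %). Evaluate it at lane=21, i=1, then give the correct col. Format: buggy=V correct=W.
buggy=1 correct=5

`lane % 4`[21,1]->1
lane 21->21/4=5, 21 mod 4=1
i=1  r:2·1+1->3  c:5
col: 1 vs 5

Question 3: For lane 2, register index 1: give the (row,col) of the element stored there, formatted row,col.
L=2=>grp=2>>2=0, tig=2&3=2
[1]=>row 2·2+1=5  col grp=0

5,0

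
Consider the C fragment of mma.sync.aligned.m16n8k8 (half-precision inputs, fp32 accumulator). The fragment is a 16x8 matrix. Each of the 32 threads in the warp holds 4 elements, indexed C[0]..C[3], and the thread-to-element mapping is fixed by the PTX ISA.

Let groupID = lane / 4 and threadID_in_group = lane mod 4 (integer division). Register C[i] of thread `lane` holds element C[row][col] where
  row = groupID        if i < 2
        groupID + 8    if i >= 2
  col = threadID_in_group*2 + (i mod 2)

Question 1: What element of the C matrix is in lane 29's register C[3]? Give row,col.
15,3

L=29->g=29>>2=7, t=29&3=1
[3]->row 7+8=15  col 1·2+1=3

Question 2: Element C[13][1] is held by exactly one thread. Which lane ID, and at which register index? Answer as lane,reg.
r: 13->gid=5,r8=1  c: 1->tid=0,i&1=1
L=5*4+0=20  i=1*2+1=3

20,3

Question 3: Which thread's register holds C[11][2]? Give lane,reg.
13,2

r:11=>grp=3,rB=1  c:2=>tig=1,lo=0
L=3*4+1=13  i=1*2+0=2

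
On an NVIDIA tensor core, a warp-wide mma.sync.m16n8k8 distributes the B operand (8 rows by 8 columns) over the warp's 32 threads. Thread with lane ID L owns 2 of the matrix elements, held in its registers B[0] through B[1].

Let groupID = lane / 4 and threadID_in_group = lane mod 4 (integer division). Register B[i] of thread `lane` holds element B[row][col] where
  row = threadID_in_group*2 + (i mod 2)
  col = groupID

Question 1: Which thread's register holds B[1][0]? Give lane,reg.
0,1

c:0=>grp=0  r:1=>tig=0,lo=1
L=0*4+0=0  i=1=1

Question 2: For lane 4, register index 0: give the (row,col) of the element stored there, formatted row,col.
lane 4: grp=1 (4/4), tig=0 (4%4)
i=0: r=0*2+0=0, c=grp=1

0,1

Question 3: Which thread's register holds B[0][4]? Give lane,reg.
16,0

c: 4->gid=4  r: 0->tid=0,i&1=0
L=4*4+0=16  i=0=0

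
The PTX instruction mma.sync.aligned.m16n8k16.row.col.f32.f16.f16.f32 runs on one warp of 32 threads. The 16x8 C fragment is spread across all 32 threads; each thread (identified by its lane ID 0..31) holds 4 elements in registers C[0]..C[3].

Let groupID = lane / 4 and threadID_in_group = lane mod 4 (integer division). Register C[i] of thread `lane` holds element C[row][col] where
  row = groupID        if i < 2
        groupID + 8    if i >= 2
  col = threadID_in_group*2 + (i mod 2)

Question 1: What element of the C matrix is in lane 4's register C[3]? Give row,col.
9,1

lane 4: G=1 (4/4), T=0 (4%4)
i=3: r=1+8=9, c=0*2+1=1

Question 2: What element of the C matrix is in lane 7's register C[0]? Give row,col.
7: gr=1,th=3
[0] (1+0,3*2+0) = (1,6)

1,6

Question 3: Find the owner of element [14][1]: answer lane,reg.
r=14->g=6,rb=1  c=1->t=0,b0=1
L=6*4+0=24  i=1*2+1=3

24,3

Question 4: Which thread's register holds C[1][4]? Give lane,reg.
r:1=>grp=1,rB=0  c:4=>tig=2,lo=0
L=1*4+2=6  i=0*2+0=0

6,0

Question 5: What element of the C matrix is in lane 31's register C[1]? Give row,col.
7,7

31: g=7,t=3
[1] (7+0,3*2+1) = (7,7)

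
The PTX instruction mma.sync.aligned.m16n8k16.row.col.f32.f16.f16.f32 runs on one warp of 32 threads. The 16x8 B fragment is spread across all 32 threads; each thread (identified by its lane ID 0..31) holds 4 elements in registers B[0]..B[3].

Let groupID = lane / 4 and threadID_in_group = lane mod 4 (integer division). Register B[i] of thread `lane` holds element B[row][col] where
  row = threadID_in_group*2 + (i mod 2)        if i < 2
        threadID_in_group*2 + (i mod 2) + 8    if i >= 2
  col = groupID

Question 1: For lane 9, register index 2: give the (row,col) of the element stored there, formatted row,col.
lane 9->9/4=2, 9 mod 4=1
i=2  r:2·1+0+8->10  c:2

10,2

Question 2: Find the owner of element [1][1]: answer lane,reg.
4,1

c: 1->gid=1  r: 1->r8=0,tid=0,i&1=1
L=1*4+0=4  i=0*2+1=1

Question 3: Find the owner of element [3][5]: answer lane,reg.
c=5→G=5  r=3→rhi=0,T=1,p=1
L=5*4+1=21  i=0*2+1=1

21,1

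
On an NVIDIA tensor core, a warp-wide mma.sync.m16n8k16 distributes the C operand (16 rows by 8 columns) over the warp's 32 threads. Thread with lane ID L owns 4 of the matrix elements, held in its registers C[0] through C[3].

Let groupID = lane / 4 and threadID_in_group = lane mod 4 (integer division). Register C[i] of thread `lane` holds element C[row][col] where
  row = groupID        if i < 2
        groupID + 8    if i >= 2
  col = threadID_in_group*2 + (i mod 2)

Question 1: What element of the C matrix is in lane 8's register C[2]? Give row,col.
10,0

lane 8→8/4=2, 8 mod 4=0
i=2  r:2+8→10  c:2·0+0→0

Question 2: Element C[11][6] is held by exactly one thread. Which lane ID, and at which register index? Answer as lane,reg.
15,2

r=11->g=3,rb=1  c=6->t=3,b0=0
L=3*4+3=15  i=1*2+0=2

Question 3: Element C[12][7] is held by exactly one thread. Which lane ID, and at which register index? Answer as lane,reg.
r=12⇒gr=4,Rb=1  c=7⇒th=3,odd=1
L=4*4+3=19  i=1*2+1=3

19,3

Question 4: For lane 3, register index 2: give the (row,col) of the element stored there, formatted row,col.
8,6

L=3→G=3>>2=0, T=3&3=3
[2]→row 0+8=8  col 3·2+0=6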